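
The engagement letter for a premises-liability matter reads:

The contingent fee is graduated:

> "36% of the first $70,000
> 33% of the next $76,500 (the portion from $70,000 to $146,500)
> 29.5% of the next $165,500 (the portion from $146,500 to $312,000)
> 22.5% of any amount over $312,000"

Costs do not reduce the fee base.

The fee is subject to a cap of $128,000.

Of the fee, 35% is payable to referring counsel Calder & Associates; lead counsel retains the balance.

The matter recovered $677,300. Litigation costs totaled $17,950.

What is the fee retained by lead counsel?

Fee base is the gross recovery, $677,300; costs are reimbursed separately.
First $70,000 at 36% = $25,200.00
Next $76,500 at 33% = $25,245.00
Next $165,500 at 29.5% = $48,822.50
Remaining $365,300 at 22.5% = $82,192.50
Fee: $25,200.00 + $25,245.00 + $48,822.50 + $82,192.50 = $181,460.00
$181,460.00 exceeds the $128,000 cap, so the fee is capped at $128,000.00.
Referral share: 35% of $128,000.00 = $44,800.00; lead counsel retains $128,000.00 − $44,800.00 = $83,200.00.

$83,200.00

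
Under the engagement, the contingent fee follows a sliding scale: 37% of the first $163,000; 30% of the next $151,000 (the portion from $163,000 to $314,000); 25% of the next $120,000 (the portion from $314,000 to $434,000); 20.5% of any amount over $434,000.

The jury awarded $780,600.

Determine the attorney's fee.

First $163,000 at 37% = $60,310.00
Next $151,000 at 30% = $45,300.00
Next $120,000 at 25% = $30,000.00
Remaining $346,600 at 20.5% = $71,053.00
Fee: $60,310.00 + $45,300.00 + $30,000.00 + $71,053.00 = $206,663.00

$206,663.00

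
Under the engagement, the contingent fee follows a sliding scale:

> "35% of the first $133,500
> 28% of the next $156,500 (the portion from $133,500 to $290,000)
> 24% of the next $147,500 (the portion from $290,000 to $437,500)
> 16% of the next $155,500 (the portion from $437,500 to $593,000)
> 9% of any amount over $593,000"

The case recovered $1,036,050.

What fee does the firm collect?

First $133,500 at 35% = $46,725.00
Next $156,500 at 28% = $43,820.00
Next $147,500 at 24% = $35,400.00
Next $155,500 at 16% = $24,880.00
Remaining $443,050 at 9% = $39,874.50
Fee: $46,725.00 + $43,820.00 + $35,400.00 + $24,880.00 + $39,874.50 = $190,699.50

$190,699.50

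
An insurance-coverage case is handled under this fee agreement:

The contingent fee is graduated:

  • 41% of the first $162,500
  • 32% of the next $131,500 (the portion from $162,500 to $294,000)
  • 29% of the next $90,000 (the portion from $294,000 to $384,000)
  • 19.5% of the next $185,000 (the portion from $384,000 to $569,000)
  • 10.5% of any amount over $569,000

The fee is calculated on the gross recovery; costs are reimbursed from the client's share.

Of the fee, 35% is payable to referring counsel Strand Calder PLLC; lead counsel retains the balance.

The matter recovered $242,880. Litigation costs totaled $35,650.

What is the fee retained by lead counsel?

Fee base is the gross recovery, $242,880; costs are reimbursed separately.
First $162,500 at 41% = $66,625.00
Remaining $80,380 at 32% = $25,721.60
Fee: $66,625.00 + $25,721.60 = $92,346.60
Referral share: 35% of $92,346.60 = $32,321.31; lead counsel retains $92,346.60 − $32,321.31 = $60,025.29.

$60,025.29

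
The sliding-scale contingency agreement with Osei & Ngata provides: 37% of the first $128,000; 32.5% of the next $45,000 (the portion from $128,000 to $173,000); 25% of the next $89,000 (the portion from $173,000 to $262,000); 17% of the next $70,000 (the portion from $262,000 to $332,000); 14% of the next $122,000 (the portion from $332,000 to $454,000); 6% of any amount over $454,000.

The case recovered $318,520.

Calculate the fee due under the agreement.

First $128,000 at 37% = $47,360.00
Next $45,000 at 32.5% = $14,625.00
Next $89,000 at 25% = $22,250.00
Remaining $56,520 at 17% = $9,608.40
Fee: $47,360.00 + $14,625.00 + $22,250.00 + $9,608.40 = $93,843.40

$93,843.40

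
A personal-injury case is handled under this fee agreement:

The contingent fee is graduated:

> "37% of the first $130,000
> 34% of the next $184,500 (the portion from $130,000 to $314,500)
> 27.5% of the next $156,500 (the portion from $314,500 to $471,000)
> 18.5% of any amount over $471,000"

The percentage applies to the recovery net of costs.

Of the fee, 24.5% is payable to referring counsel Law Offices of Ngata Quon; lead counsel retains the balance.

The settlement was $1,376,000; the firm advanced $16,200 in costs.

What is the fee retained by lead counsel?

Fee base (net of costs): $1,376,000 − $16,200 = $1,359,800
First $130,000 at 37% = $48,100.00
Next $184,500 at 34% = $62,730.00
Next $156,500 at 27.5% = $43,037.50
Remaining $888,800 at 18.5% = $164,428.00
Fee: $48,100.00 + $62,730.00 + $43,037.50 + $164,428.00 = $318,295.50
Referral share: 24.5% of $318,295.50 = $77,982.40; lead counsel retains $318,295.50 − $77,982.40 = $240,313.10.

$240,313.10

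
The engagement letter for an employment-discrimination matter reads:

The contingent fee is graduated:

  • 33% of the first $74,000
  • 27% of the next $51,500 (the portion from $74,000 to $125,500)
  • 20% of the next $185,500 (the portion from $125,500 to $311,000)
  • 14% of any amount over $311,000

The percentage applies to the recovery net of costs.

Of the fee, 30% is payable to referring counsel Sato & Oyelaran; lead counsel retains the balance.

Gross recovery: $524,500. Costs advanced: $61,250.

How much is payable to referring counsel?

$29,022.00

Fee base (net of costs): $524,500 − $61,250 = $463,250
First $74,000 at 33% = $24,420.00
Next $51,500 at 27% = $13,905.00
Next $185,500 at 20% = $37,100.00
Remaining $152,250 at 14% = $21,315.00
Fee: $24,420.00 + $13,905.00 + $37,100.00 + $21,315.00 = $96,740.00
Referral share: 30% of $96,740.00 = $29,022.00; lead counsel retains $96,740.00 − $29,022.00 = $67,718.00.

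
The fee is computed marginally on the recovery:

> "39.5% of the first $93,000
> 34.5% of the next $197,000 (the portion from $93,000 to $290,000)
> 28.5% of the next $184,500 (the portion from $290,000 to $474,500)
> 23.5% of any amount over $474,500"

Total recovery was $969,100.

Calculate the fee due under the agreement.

$273,513.50

First $93,000 at 39.5% = $36,735.00
Next $197,000 at 34.5% = $67,965.00
Next $184,500 at 28.5% = $52,582.50
Remaining $494,600 at 23.5% = $116,231.00
Fee: $36,735.00 + $67,965.00 + $52,582.50 + $116,231.00 = $273,513.50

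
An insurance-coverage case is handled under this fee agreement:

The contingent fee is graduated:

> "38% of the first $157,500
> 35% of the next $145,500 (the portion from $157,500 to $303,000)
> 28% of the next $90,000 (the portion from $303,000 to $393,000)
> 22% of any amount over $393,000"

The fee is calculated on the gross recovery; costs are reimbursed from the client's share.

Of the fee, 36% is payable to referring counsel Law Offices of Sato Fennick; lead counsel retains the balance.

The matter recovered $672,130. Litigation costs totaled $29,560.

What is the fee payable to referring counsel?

Fee base is the gross recovery, $672,130; costs are reimbursed separately.
First $157,500 at 38% = $59,850.00
Next $145,500 at 35% = $50,925.00
Next $90,000 at 28% = $25,200.00
Remaining $279,130 at 22% = $61,408.60
Fee: $59,850.00 + $50,925.00 + $25,200.00 + $61,408.60 = $197,383.60
Referral share: 36% of $197,383.60 = $71,058.10; lead counsel retains $197,383.60 − $71,058.10 = $126,325.50.

$71,058.10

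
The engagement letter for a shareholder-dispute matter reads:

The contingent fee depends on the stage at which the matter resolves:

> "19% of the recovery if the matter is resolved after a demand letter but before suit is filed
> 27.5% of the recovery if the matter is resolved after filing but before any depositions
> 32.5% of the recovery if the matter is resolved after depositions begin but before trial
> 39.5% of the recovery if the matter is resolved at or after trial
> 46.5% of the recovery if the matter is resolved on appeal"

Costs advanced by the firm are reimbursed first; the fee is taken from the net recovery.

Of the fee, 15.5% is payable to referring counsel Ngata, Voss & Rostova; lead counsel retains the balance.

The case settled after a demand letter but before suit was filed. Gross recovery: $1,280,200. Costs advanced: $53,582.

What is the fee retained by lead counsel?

$196,933.52

Fee base (net of costs): $1,280,200 − $53,582 = $1,226,618
The matter settled after a demand letter but before suit was filed, so the 19% rate applies.
$1,226,618 × 19% = $233,057.42
Referral share: 15.5% of $233,057.42 = $36,123.90; lead counsel retains $233,057.42 − $36,123.90 = $196,933.52.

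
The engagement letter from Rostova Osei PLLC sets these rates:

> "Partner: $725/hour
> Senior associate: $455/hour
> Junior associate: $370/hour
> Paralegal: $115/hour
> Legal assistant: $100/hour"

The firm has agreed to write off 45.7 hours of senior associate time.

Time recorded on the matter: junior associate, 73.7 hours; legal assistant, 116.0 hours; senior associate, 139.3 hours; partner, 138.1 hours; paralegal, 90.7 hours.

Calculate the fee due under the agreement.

$192,010.00

Partner: 138.1 × $725 = $100,122.50
Senior associate: 139.3 × $455 = $63,381.50
Junior associate: 73.7 × $370 = $27,269.00
Paralegal: 90.7 × $115 = $10,430.50
Legal assistant: 116.0 × $100 = $11,600.00
Subtotal: $212,803.50
Write-off: 45.7 × $455 = $20,793.50
Total: $212,803.50 − $20,793.50 = $192,010.00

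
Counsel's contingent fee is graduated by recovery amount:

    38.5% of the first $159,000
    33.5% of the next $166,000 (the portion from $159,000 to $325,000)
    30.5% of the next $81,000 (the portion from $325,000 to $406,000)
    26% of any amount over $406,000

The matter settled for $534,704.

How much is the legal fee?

First $159,000 at 38.5% = $61,215.00
Next $166,000 at 33.5% = $55,610.00
Next $81,000 at 30.5% = $24,705.00
Remaining $128,704 at 26% = $33,463.04
Fee: $61,215.00 + $55,610.00 + $24,705.00 + $33,463.04 = $174,993.04

$174,993.04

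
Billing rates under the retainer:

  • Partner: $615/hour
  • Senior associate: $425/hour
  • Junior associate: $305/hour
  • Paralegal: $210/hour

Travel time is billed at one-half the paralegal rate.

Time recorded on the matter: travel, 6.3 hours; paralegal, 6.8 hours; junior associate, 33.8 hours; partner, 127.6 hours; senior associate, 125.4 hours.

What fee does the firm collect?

Partner: 127.6 × $615 = $78,474.00
Senior associate: 125.4 × $425 = $53,295.00
Junior associate: 33.8 × $305 = $10,309.00
Paralegal: 6.8 × $210 = $1,428.00
Subtotal: $78,474.00 + $53,295.00 + $10,309.00 + $1,428.00 = $143,506.00
Travel: 6.3 × ($210 ÷ 2) = 6.3 × $105.00 = $661.50
Total: $143,506.00 + $661.50 = $144,167.50

$144,167.50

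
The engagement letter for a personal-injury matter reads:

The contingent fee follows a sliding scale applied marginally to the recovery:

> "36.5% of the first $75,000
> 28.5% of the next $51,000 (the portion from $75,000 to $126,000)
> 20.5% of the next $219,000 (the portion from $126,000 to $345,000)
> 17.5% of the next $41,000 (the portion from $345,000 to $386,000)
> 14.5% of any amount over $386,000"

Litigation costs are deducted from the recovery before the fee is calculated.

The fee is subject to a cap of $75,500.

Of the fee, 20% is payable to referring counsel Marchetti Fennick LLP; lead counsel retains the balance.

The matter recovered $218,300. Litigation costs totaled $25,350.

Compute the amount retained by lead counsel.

$44,507.80

Fee base (net of costs): $218,300 − $25,350 = $192,950
First $75,000 at 36.5% = $27,375.00
Next $51,000 at 28.5% = $14,535.00
Remaining $66,950 at 20.5% = $13,724.75
Fee: $27,375.00 + $14,535.00 + $13,724.75 = $55,634.75
$55,634.75 is under the $75,500 cap.
Referral share: 20% of $55,634.75 = $11,126.95; lead counsel retains $55,634.75 − $11,126.95 = $44,507.80.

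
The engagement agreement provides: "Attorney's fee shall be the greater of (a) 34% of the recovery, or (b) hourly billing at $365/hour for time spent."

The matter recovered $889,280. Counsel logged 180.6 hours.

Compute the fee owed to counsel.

(a) 34% of $889,280 = $302,355.20
(b) 180.6 × $365 = $65,919.00
The greater is (a): $302,355.20.

$302,355.20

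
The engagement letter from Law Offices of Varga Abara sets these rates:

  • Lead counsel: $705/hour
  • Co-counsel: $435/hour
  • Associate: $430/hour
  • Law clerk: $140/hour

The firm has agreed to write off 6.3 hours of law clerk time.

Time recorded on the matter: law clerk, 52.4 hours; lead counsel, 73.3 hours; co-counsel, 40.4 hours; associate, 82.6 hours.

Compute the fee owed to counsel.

$111,222.50

Lead counsel: 73.3 × $705 = $51,676.50
Co-counsel: 40.4 × $435 = $17,574.00
Associate: 82.6 × $430 = $35,518.00
Law clerk: 52.4 × $140 = $7,336.00
Subtotal: $112,104.50
Write-off: 6.3 × $140 = $882.00
Total: $112,104.50 − $882.00 = $111,222.50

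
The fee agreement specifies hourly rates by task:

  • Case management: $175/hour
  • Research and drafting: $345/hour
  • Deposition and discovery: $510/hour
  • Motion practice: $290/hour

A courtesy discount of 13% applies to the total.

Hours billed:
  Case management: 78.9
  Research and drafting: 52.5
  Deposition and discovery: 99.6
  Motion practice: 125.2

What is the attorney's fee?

$103,550.88

Case management: 78.9 × $175 = $13,807.50
Research and drafting: 52.5 × $345 = $18,112.50
Deposition and discovery: 99.6 × $510 = $50,796.00
Motion practice: 125.2 × $290 = $36,308.00
Subtotal: $119,024.00
Less 13% discount: −$15,473.12
Total: $119,024.00 − $15,473.12 = $103,550.88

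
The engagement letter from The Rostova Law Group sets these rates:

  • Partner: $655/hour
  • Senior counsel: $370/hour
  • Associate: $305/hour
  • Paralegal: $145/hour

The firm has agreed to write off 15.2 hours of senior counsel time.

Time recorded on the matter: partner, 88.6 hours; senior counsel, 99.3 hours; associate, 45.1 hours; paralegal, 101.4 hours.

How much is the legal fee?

$117,608.50

Partner: 88.6 × $655 = $58,033.00
Senior counsel: 99.3 × $370 = $36,741.00
Associate: 45.1 × $305 = $13,755.50
Paralegal: 101.4 × $145 = $14,703.00
Subtotal: $123,232.50
Write-off: 15.2 × $370 = $5,624.00
Total: $123,232.50 − $5,624.00 = $117,608.50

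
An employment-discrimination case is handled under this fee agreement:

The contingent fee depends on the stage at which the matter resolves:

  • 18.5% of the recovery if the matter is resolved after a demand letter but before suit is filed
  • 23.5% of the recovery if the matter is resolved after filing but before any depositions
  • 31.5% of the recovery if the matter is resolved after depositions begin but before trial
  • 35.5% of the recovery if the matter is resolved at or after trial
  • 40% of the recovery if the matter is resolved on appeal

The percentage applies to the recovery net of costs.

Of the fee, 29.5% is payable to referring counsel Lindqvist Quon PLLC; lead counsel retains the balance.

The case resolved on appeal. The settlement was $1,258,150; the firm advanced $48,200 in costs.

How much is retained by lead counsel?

Fee base (net of costs): $1,258,150 − $48,200 = $1,209,950
The matter resolved on appeal, so the 40% rate applies.
$1,209,950 × 40% = $483,980.00
Referral share: 29.5% of $483,980.00 = $142,774.10; lead counsel retains $483,980.00 − $142,774.10 = $341,205.90.

$341,205.90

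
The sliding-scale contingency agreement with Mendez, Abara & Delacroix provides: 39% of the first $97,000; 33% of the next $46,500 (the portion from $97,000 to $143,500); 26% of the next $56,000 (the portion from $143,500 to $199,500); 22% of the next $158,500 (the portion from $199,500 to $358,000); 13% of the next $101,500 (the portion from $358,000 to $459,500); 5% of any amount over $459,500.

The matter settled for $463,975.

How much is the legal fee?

$116,023.75

First $97,000 at 39% = $37,830.00
Next $46,500 at 33% = $15,345.00
Next $56,000 at 26% = $14,560.00
Next $158,500 at 22% = $34,870.00
Next $101,500 at 13% = $13,195.00
Remaining $4,475 at 5% = $223.75
Fee: $37,830.00 + $15,345.00 + $14,560.00 + $34,870.00 + $13,195.00 + $223.75 = $116,023.75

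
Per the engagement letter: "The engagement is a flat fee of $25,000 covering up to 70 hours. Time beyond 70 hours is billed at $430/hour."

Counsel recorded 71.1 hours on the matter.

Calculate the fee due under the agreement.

$25,473.00

Flat fee: $25,000.00
Excess hours: 71.1 − 70 = 1.1
Overrun: 1.1 × $430 = $473.00
Total: $25,000.00 + $473.00 = $25,473.00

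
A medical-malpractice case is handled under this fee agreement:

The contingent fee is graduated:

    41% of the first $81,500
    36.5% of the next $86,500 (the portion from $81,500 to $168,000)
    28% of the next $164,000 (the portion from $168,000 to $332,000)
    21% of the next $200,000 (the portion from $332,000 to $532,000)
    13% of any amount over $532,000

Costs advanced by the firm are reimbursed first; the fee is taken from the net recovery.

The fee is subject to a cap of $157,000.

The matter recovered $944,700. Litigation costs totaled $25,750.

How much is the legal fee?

Fee base (net of costs): $944,700 − $25,750 = $918,950
First $81,500 at 41% = $33,415.00
Next $86,500 at 36.5% = $31,572.50
Next $164,000 at 28% = $45,920.00
Next $200,000 at 21% = $42,000.00
Remaining $386,950 at 13% = $50,303.50
Fee: $33,415.00 + $31,572.50 + $45,920.00 + $42,000.00 + $50,303.50 = $203,211.00
$203,211.00 exceeds the $157,000 cap, so the fee is capped at $157,000.00.

$157,000.00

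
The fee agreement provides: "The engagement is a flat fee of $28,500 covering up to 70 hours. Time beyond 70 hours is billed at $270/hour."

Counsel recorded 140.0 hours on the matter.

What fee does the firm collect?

Flat fee: $28,500.00
Excess hours: 140.0 − 70 = 70.0
Overrun: 70.0 × $270 = $18,900.00
Total: $28,500.00 + $18,900.00 = $47,400.00

$47,400.00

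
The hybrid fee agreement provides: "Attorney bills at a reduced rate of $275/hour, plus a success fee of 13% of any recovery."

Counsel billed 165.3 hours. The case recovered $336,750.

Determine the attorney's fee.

$89,235.00

Hourly: 165.3 × $275 = $45,457.50
Success fee: 13% of $336,750 = $43,777.50
Total: $45,457.50 + $43,777.50 = $89,235.00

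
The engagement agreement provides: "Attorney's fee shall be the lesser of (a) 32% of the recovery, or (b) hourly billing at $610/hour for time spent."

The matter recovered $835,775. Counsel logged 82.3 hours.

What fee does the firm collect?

$50,203.00

(a) 32% of $835,775 = $267,448.00
(b) 82.3 × $610 = $50,203.00
The lesser is (b): $50,203.00.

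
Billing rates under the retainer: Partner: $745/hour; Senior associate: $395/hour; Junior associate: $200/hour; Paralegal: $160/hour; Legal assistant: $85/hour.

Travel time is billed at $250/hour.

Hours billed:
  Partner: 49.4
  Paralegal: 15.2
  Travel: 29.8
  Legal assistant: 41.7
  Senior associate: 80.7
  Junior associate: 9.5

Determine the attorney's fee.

$84,006.00

Partner: 49.4 × $745 = $36,803.00
Senior associate: 80.7 × $395 = $31,876.50
Junior associate: 9.5 × $200 = $1,900.00
Paralegal: 15.2 × $160 = $2,432.00
Legal assistant: 41.7 × $85 = $3,544.50
Subtotal: $36,803.00 + $31,876.50 + $1,900.00 + $2,432.00 + $3,544.50 = $76,556.00
Travel: 29.8 × $250 = $7,450.00
Total: $76,556.00 + $7,450.00 = $84,006.00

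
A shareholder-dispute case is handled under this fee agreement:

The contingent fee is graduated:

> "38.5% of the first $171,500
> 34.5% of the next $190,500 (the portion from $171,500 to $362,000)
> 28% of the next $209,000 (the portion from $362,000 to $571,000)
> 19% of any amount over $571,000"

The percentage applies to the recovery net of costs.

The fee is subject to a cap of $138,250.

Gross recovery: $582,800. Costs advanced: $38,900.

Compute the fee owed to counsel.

$138,250.00

Fee base (net of costs): $582,800 − $38,900 = $543,900
First $171,500 at 38.5% = $66,027.50
Next $190,500 at 34.5% = $65,722.50
Remaining $181,900 at 28% = $50,932.00
Fee: $66,027.50 + $65,722.50 + $50,932.00 = $182,682.00
$182,682.00 exceeds the $138,250 cap, so the fee is capped at $138,250.00.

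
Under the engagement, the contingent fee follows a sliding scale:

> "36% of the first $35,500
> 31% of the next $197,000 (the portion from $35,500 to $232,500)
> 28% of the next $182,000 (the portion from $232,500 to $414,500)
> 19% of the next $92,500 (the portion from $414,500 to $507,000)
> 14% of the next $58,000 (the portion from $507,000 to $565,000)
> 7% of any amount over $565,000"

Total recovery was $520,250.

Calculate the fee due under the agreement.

First $35,500 at 36% = $12,780.00
Next $197,000 at 31% = $61,070.00
Next $182,000 at 28% = $50,960.00
Next $92,500 at 19% = $17,575.00
Remaining $13,250 at 14% = $1,855.00
Fee: $12,780.00 + $61,070.00 + $50,960.00 + $17,575.00 + $1,855.00 = $144,240.00

$144,240.00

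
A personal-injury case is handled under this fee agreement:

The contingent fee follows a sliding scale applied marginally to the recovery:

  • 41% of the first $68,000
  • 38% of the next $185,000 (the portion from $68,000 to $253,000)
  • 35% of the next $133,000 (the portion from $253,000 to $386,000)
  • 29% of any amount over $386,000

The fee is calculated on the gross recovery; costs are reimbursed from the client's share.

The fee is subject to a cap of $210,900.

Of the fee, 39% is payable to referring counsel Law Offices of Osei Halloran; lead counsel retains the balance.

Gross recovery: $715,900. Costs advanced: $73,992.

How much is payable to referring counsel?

$82,251.00

Fee base is the gross recovery, $715,900; costs are reimbursed separately.
First $68,000 at 41% = $27,880.00
Next $185,000 at 38% = $70,300.00
Next $133,000 at 35% = $46,550.00
Remaining $329,900 at 29% = $95,671.00
Fee: $27,880.00 + $70,300.00 + $46,550.00 + $95,671.00 = $240,401.00
$240,401.00 exceeds the $210,900 cap, so the fee is capped at $210,900.00.
Referral share: 39% of $210,900.00 = $82,251.00; lead counsel retains $210,900.00 − $82,251.00 = $128,649.00.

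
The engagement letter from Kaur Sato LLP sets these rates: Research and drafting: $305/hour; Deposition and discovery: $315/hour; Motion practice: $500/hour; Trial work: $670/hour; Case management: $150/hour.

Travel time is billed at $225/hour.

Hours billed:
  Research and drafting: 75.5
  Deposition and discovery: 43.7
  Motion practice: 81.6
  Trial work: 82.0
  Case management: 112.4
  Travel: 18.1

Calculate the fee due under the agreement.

$153,465.50

Research and drafting: 75.5 × $305 = $23,027.50
Deposition and discovery: 43.7 × $315 = $13,765.50
Motion practice: 81.6 × $500 = $40,800.00
Trial work: 82.0 × $670 = $54,940.00
Case management: 112.4 × $150 = $16,860.00
Subtotal: $23,027.50 + $13,765.50 + $40,800.00 + $54,940.00 + $16,860.00 = $149,393.00
Travel: 18.1 × $225 = $4,072.50
Total: $149,393.00 + $4,072.50 = $153,465.50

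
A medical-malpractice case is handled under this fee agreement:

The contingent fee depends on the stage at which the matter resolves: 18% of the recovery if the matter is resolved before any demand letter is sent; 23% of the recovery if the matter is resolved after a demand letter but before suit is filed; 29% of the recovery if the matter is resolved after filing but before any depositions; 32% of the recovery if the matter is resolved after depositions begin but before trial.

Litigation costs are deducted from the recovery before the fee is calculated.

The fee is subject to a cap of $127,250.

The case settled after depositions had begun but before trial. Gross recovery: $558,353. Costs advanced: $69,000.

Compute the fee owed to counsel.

$127,250.00

Fee base (net of costs): $558,353 − $69,000 = $489,353
The matter settled after depositions had begun but before trial, so the 32% rate applies.
$489,353 × 32% = $156,592.96
$156,592.96 exceeds the $127,250 cap, so the fee is capped at $127,250.00.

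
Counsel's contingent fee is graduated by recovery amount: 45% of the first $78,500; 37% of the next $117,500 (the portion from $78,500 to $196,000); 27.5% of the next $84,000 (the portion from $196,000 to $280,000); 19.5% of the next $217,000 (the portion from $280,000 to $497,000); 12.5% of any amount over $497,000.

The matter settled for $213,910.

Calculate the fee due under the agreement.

$83,725.25

First $78,500 at 45% = $35,325.00
Next $117,500 at 37% = $43,475.00
Remaining $17,910 at 27.5% = $4,925.25
Fee: $35,325.00 + $43,475.00 + $4,925.25 = $83,725.25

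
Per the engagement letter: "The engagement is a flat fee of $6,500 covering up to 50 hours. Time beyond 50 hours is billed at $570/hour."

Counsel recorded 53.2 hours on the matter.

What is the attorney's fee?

Flat fee: $6,500.00
Excess hours: 53.2 − 50 = 3.2
Overrun: 3.2 × $570 = $1,824.00
Total: $6,500.00 + $1,824.00 = $8,324.00

$8,324.00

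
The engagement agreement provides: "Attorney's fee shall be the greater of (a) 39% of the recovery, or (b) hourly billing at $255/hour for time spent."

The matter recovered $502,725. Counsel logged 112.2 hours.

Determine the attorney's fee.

(a) 39% of $502,725 = $196,062.75
(b) 112.2 × $255 = $28,611.00
The greater is (a): $196,062.75.

$196,062.75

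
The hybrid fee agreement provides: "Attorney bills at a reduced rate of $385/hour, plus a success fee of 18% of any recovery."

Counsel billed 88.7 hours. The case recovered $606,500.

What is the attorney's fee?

$143,319.50

Hourly: 88.7 × $385 = $34,149.50
Success fee: 18% of $606,500 = $109,170.00
Total: $34,149.50 + $109,170.00 = $143,319.50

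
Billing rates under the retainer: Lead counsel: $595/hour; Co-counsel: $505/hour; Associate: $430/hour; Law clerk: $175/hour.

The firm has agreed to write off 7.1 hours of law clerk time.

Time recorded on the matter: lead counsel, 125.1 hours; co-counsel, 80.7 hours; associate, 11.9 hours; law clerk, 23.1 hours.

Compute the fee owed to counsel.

$123,105.00

Lead counsel: 125.1 × $595 = $74,434.50
Co-counsel: 80.7 × $505 = $40,753.50
Associate: 11.9 × $430 = $5,117.00
Law clerk: 23.1 × $175 = $4,042.50
Subtotal: $124,347.50
Write-off: 7.1 × $175 = $1,242.50
Total: $124,347.50 − $1,242.50 = $123,105.00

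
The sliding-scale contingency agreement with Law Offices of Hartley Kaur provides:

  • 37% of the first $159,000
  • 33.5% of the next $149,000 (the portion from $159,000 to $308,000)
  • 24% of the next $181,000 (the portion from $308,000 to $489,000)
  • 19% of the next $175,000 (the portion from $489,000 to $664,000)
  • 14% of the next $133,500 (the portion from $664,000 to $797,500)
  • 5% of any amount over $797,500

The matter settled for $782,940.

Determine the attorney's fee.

$202,086.60

First $159,000 at 37% = $58,830.00
Next $149,000 at 33.5% = $49,915.00
Next $181,000 at 24% = $43,440.00
Next $175,000 at 19% = $33,250.00
Remaining $118,940 at 14% = $16,651.60
Fee: $58,830.00 + $49,915.00 + $43,440.00 + $33,250.00 + $16,651.60 = $202,086.60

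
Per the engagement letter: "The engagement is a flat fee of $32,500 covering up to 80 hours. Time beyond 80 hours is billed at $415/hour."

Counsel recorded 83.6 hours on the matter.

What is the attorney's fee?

Flat fee: $32,500.00
Excess hours: 83.6 − 80 = 3.6
Overrun: 3.6 × $415 = $1,494.00
Total: $32,500.00 + $1,494.00 = $33,994.00

$33,994.00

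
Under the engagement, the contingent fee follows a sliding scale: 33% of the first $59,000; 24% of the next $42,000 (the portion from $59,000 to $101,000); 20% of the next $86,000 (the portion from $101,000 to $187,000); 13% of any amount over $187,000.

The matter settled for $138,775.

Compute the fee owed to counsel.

$37,105.00

First $59,000 at 33% = $19,470.00
Next $42,000 at 24% = $10,080.00
Remaining $37,775 at 20% = $7,555.00
Fee: $19,470.00 + $10,080.00 + $7,555.00 = $37,105.00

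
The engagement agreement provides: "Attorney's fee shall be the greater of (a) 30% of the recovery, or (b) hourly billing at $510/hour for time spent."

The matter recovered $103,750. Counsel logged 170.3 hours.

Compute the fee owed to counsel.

$86,853.00

(a) 30% of $103,750 = $31,125.00
(b) 170.3 × $510 = $86,853.00
The greater is (b): $86,853.00.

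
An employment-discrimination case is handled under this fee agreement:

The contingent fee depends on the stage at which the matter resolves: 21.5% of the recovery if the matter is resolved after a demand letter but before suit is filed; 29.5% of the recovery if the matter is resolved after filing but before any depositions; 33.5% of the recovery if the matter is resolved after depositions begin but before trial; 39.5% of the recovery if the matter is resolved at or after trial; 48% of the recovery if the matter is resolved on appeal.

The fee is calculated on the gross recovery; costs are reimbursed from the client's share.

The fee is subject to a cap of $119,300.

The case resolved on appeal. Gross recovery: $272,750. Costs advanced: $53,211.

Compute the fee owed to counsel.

Fee base is the gross recovery, $272,750; costs are reimbursed separately.
The matter resolved on appeal, so the 48% rate applies.
$272,750 × 48% = $130,920.00
$130,920.00 exceeds the $119,300 cap, so the fee is capped at $119,300.00.

$119,300.00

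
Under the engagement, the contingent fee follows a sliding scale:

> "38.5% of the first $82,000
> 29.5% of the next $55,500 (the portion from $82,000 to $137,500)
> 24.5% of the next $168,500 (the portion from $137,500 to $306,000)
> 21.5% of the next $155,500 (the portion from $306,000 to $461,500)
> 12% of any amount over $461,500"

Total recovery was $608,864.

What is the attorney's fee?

$140,341.18

First $82,000 at 38.5% = $31,570.00
Next $55,500 at 29.5% = $16,372.50
Next $168,500 at 24.5% = $41,282.50
Next $155,500 at 21.5% = $33,432.50
Remaining $147,364 at 12% = $17,683.68
Fee: $31,570.00 + $16,372.50 + $41,282.50 + $33,432.50 + $17,683.68 = $140,341.18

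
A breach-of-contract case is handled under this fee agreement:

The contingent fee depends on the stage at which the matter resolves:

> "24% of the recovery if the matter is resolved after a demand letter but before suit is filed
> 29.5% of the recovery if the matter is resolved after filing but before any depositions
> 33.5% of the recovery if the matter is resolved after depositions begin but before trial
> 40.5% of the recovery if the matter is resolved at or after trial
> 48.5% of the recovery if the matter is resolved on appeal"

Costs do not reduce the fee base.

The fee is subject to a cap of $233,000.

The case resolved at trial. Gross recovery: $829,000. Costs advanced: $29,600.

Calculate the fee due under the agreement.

$233,000.00

Fee base is the gross recovery, $829,000; costs are reimbursed separately.
The matter resolved at trial, so the 40.5% rate applies.
$829,000 × 40.5% = $335,745.00
$335,745.00 exceeds the $233,000 cap, so the fee is capped at $233,000.00.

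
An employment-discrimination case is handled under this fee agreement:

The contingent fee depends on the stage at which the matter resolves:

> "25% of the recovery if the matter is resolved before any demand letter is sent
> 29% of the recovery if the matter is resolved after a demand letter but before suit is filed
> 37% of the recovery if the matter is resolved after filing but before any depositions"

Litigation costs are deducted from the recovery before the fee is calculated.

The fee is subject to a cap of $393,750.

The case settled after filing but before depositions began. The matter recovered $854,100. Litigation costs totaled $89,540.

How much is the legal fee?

Fee base (net of costs): $854,100 − $89,540 = $764,560
The matter settled after filing but before depositions began, so the 37% rate applies.
$764,560 × 37% = $282,887.20
$282,887.20 is under the $393,750 cap.

$282,887.20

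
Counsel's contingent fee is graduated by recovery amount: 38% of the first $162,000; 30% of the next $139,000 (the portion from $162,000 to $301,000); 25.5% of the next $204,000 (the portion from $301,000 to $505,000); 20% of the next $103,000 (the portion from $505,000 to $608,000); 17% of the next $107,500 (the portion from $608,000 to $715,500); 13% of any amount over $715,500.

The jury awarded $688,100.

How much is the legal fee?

First $162,000 at 38% = $61,560.00
Next $139,000 at 30% = $41,700.00
Next $204,000 at 25.5% = $52,020.00
Next $103,000 at 20% = $20,600.00
Remaining $80,100 at 17% = $13,617.00
Fee: $61,560.00 + $41,700.00 + $52,020.00 + $20,600.00 + $13,617.00 = $189,497.00

$189,497.00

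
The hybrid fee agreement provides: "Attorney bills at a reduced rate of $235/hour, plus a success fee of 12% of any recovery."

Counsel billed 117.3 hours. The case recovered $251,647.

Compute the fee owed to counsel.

Hourly: 117.3 × $235 = $27,565.50
Success fee: 12% of $251,647 = $30,197.64
Total: $27,565.50 + $30,197.64 = $57,763.14

$57,763.14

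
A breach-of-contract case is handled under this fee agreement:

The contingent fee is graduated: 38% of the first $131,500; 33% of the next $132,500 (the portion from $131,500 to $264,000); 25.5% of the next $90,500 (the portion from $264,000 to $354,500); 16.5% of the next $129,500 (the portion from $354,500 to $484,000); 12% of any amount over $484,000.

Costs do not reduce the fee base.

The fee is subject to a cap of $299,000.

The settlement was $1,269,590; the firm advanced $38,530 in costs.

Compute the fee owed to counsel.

$232,410.80

Fee base is the gross recovery, $1,269,590; costs are reimbursed separately.
First $131,500 at 38% = $49,970.00
Next $132,500 at 33% = $43,725.00
Next $90,500 at 25.5% = $23,077.50
Next $129,500 at 16.5% = $21,367.50
Remaining $785,590 at 12% = $94,270.80
Fee: $49,970.00 + $43,725.00 + $23,077.50 + $21,367.50 + $94,270.80 = $232,410.80
$232,410.80 is under the $299,000 cap.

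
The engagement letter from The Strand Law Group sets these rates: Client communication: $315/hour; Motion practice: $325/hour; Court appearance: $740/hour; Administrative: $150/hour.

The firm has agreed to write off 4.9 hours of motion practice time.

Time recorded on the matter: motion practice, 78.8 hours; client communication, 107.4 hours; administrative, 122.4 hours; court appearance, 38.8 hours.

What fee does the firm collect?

Client communication: 107.4 × $315 = $33,831.00
Motion practice: 78.8 × $325 = $25,610.00
Court appearance: 38.8 × $740 = $28,712.00
Administrative: 122.4 × $150 = $18,360.00
Subtotal: $106,513.00
Write-off: 4.9 × $325 = $1,592.50
Total: $106,513.00 − $1,592.50 = $104,920.50

$104,920.50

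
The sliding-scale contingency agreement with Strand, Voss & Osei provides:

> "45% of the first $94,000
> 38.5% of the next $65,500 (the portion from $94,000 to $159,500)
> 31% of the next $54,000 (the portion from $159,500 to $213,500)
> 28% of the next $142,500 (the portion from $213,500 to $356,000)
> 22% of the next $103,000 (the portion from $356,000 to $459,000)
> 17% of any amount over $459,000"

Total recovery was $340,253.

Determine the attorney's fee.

First $94,000 at 45% = $42,300.00
Next $65,500 at 38.5% = $25,217.50
Next $54,000 at 31% = $16,740.00
Remaining $126,753 at 28% = $35,490.84
Fee: $42,300.00 + $25,217.50 + $16,740.00 + $35,490.84 = $119,748.34

$119,748.34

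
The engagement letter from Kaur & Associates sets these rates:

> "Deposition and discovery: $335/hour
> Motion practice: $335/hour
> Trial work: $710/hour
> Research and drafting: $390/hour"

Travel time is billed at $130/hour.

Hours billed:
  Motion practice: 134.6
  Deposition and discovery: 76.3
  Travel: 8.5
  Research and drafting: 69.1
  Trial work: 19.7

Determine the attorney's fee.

$112,692.50

Deposition and discovery: 76.3 × $335 = $25,560.50
Motion practice: 134.6 × $335 = $45,091.00
Trial work: 19.7 × $710 = $13,987.00
Research and drafting: 69.1 × $390 = $26,949.00
Subtotal: $25,560.50 + $45,091.00 + $13,987.00 + $26,949.00 = $111,587.50
Travel: 8.5 × $130 = $1,105.00
Total: $111,587.50 + $1,105.00 = $112,692.50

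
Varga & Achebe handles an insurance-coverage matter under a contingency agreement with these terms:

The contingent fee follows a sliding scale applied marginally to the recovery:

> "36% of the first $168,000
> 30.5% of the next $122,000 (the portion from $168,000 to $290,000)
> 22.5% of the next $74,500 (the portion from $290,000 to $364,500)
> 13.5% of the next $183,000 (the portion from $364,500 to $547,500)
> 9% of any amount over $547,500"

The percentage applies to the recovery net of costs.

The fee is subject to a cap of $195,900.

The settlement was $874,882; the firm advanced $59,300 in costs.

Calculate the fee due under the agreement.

$163,284.88

Fee base (net of costs): $874,882 − $59,300 = $815,582
First $168,000 at 36% = $60,480.00
Next $122,000 at 30.5% = $37,210.00
Next $74,500 at 22.5% = $16,762.50
Next $183,000 at 13.5% = $24,705.00
Remaining $268,082 at 9% = $24,127.38
Fee: $60,480.00 + $37,210.00 + $16,762.50 + $24,705.00 + $24,127.38 = $163,284.88
$163,284.88 is under the $195,900 cap.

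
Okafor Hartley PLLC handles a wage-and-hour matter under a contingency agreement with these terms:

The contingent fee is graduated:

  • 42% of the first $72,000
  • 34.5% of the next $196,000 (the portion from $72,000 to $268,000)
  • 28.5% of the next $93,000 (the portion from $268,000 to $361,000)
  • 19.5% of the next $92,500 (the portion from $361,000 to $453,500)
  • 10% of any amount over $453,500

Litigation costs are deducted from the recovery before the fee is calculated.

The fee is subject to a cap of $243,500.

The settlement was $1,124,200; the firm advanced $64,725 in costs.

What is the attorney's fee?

Fee base (net of costs): $1,124,200 − $64,725 = $1,059,475
First $72,000 at 42% = $30,240.00
Next $196,000 at 34.5% = $67,620.00
Next $93,000 at 28.5% = $26,505.00
Next $92,500 at 19.5% = $18,037.50
Remaining $605,975 at 10% = $60,597.50
Fee: $30,240.00 + $67,620.00 + $26,505.00 + $18,037.50 + $60,597.50 = $203,000.00
$203,000.00 is under the $243,500 cap.

$203,000.00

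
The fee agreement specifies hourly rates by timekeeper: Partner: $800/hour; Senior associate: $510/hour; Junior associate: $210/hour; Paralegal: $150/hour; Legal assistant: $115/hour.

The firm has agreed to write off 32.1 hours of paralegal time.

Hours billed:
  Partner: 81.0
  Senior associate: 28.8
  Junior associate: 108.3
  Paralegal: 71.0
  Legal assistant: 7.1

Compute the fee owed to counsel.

$108,882.50

Partner: 81.0 × $800 = $64,800.00
Senior associate: 28.8 × $510 = $14,688.00
Junior associate: 108.3 × $210 = $22,743.00
Paralegal: 71.0 × $150 = $10,650.00
Legal assistant: 7.1 × $115 = $816.50
Subtotal: $113,697.50
Write-off: 32.1 × $150 = $4,815.00
Total: $113,697.50 − $4,815.00 = $108,882.50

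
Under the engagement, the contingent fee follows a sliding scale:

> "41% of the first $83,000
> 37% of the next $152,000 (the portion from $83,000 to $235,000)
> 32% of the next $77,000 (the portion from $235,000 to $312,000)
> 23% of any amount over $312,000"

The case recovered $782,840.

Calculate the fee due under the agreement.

$223,203.20

First $83,000 at 41% = $34,030.00
Next $152,000 at 37% = $56,240.00
Next $77,000 at 32% = $24,640.00
Remaining $470,840 at 23% = $108,293.20
Fee: $34,030.00 + $56,240.00 + $24,640.00 + $108,293.20 = $223,203.20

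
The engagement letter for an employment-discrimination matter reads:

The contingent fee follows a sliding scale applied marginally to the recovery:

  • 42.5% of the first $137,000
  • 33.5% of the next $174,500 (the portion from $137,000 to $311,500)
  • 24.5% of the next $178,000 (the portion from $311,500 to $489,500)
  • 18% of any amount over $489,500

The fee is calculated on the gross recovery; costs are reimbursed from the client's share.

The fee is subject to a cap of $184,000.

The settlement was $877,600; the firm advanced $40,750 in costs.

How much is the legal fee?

$184,000.00

Fee base is the gross recovery, $877,600; costs are reimbursed separately.
First $137,000 at 42.5% = $58,225.00
Next $174,500 at 33.5% = $58,457.50
Next $178,000 at 24.5% = $43,610.00
Remaining $388,100 at 18% = $69,858.00
Fee: $58,225.00 + $58,457.50 + $43,610.00 + $69,858.00 = $230,150.50
$230,150.50 exceeds the $184,000 cap, so the fee is capped at $184,000.00.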